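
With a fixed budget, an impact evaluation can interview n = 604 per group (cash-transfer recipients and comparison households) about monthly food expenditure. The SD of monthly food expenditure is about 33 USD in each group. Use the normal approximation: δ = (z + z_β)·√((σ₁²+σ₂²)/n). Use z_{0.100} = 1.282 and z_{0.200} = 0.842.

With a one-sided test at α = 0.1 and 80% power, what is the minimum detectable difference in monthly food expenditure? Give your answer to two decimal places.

δ = (z_α + z_β) · √((σ₁²+σ₂²)/n)
  = (1.282 + 0.842) · √(2178/604)
  = 2.124 · √3.606
  = 2.124 · 1.8989
  = 4.0333

Minimum detectable difference ≈ 4.03 USD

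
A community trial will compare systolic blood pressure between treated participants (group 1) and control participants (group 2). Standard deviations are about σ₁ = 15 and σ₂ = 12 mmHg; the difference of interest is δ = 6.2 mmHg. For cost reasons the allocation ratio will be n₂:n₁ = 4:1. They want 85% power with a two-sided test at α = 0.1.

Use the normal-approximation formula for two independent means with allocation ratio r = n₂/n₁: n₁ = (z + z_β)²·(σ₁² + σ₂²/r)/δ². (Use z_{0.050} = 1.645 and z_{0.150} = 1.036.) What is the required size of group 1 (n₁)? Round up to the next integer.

n₁ = (z_{α/2} + z_β)² · (σ₁² + σ₂²/r) / δ²
   = (1.645 + 1.036)² · (15² + 12²/4) / 6.2²
   = 7.1878 · (225 + 36) / 38.44
   = 7.1878 · 261 / 38.44
   = 48.80
Round up → n₁ = 49; n₂ = r·n₁ = 4 × 49 = 196.

n₁ = 49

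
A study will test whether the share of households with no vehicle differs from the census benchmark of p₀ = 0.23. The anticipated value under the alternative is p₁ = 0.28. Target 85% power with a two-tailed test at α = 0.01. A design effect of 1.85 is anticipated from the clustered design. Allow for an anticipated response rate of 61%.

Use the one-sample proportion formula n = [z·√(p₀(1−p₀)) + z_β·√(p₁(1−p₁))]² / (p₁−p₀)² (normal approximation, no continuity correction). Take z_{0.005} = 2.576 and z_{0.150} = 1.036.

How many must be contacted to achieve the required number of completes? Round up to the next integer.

n = 2912

n = [z_{α/2}·√(p₀q₀) + z_β·√(p₁q₁)]² / (p₁ − p₀)²
  = [2.576·√(0.23·0.77) + 1.036·√(0.28·0.72)]² / (0.05)²
  = [2.576·0.4208 + 1.036·0.4490]² / 0.0025
  = [1.5492]² / 0.0025
  = 960.04
Design effect: 1.85 × 960.04 = 1776.08.
Adjust for 61% response: 1776.08 / 0.61 = 2911.60.
Round up → n = 2912.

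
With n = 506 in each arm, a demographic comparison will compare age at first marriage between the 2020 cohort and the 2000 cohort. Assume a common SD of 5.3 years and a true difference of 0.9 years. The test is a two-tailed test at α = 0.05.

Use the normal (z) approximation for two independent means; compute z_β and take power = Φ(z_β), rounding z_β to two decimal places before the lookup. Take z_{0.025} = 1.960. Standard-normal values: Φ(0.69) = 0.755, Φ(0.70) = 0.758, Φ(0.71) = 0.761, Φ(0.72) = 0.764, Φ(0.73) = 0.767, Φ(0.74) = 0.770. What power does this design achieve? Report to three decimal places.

z_β = δ·√(n/(σ₁²+σ₂²)) − z_{α/2}
    = 0.9 · √(506/56.18) − 1.960
    = 0.9 · 3.00113 − 1.960
    = 2.7010 − 1.960 = 0.7410 → 0.74
Power = Φ(0.74) = 0.770.

Power ≈ 0.770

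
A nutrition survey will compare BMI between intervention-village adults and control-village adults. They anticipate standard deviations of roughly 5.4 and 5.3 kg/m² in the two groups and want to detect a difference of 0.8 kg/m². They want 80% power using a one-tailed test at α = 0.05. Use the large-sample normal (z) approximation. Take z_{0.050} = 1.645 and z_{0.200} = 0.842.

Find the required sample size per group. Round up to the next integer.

n = 554 per group

n = (z_α + z_β)² · (σ₁² + σ₂²) / δ²
  = (1.645 + 0.842)² · (5.4² + 5.3² = 57.25) / 0.8²
  = 6.1852 · 57.25 / 0.64
  = 553.28
Round up → n = 554 per group.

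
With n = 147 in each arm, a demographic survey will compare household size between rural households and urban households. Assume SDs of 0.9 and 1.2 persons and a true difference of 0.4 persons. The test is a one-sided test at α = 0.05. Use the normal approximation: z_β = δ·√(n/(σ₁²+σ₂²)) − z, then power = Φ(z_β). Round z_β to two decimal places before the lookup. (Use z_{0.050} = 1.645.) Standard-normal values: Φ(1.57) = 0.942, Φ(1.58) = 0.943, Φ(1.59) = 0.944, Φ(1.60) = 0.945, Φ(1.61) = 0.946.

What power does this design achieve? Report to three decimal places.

Power ≈ 0.944

z_β = δ·√(n/(σ₁²+σ₂²)) − z_α
    = 0.4 · √(147/2.25) − 1.645
    = 0.4 · 8.08290 − 1.645
    = 3.2332 − 1.645 = 1.5882 → 1.59
Power = Φ(1.59) = 0.944.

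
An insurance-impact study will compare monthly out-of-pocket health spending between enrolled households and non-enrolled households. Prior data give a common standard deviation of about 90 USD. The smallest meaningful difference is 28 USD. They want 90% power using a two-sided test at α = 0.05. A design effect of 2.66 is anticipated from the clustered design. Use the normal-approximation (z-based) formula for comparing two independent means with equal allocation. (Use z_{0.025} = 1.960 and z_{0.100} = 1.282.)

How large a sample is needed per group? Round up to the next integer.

n = (z_{α/2} + z_β)² · (σ₁² + σ₂²) / δ²
  = (1.960 + 1.282)² · (2·90² = 16200) / 28²
  = 10.5106 · 16200 / 784
  = 217.18
Design effect: 2.66 × 217.18 = 577.71.
Round up → n = 578 per group.

n = 578 per group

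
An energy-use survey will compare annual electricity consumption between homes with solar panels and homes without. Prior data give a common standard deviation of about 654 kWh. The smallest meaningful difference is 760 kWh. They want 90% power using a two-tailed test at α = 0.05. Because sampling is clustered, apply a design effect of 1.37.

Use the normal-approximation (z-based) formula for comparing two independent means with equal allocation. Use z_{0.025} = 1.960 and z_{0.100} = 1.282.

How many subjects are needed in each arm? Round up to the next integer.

n = 22 per group

n = (z_{α/2} + z_β)² · (σ₁² + σ₂²) / δ²
  = (1.960 + 1.282)² · (2·654² = 855432) / 760²
  = 10.5106 · 855432 / 577600
  = 15.57
Design effect: 1.37 × 15.57 = 21.33.
Round up → n = 22 per group.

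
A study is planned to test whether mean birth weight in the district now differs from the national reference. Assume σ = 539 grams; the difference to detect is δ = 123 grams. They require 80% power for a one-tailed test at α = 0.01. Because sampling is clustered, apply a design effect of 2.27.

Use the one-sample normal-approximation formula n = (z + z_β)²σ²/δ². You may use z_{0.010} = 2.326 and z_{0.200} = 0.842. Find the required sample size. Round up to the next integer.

n = 438

n = (z_α + z_β)² · σ² / δ²
  = (2.326 + 0.842)² · 539² / 123²
  = 10.0362 · 290521 / 15129
  = 192.72
Design effect: 2.27 × 192.72 = 437.49.
Round up → n = 438.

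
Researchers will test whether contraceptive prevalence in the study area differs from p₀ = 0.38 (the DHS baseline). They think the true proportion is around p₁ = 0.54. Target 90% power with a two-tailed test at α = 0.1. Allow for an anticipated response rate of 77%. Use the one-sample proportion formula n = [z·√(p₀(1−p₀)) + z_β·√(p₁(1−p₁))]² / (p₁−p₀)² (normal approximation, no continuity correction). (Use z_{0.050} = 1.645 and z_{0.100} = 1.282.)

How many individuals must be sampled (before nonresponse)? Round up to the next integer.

n = [z_{α/2}·√(p₀q₀) + z_β·√(p₁q₁)]² / (p₁ − p₀)²
  = [1.645·√(0.38·0.62) + 1.282·√(0.54·0.46)]² / (0.16)²
  = [1.645·0.4854 + 1.282·0.4984]² / 0.0256
  = [1.4374]² / 0.0256
  = 80.71
Adjust for 77% response: 80.71 / 0.77 = 104.82.
Round up → n = 105.

n = 105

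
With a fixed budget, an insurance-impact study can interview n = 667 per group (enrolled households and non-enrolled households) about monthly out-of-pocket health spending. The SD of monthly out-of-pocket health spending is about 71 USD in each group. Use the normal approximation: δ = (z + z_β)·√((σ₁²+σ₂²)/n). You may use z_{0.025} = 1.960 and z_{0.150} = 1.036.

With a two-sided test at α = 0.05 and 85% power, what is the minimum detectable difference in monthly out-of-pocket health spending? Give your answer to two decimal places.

δ = (z_{α/2} + z_β) · √((σ₁²+σ₂²)/n)
  = (1.960 + 1.036) · √(10082/667)
  = 2.996 · √15.1154
  = 2.996 · 3.8879
  = 11.6480

Minimum detectable difference ≈ 11.65 USD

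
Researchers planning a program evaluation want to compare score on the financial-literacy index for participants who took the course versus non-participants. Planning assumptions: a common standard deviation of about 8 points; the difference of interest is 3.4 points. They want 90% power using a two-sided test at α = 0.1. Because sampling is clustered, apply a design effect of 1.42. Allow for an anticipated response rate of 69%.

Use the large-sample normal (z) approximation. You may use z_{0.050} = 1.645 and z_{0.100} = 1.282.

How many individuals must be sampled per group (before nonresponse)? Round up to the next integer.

n = 196 per group

n = (z_{α/2} + z_β)² · (σ₁² + σ₂²) / δ²
  = (1.645 + 1.282)² · (2·8² = 128) / 3.4²
  = 8.5673 · 128 / 11.56
  = 94.86
Design effect: 1.42 × 94.86 = 134.71.
Adjust for 69% response: 134.71 / 0.69 = 195.23.
Round up → n = 196 per group.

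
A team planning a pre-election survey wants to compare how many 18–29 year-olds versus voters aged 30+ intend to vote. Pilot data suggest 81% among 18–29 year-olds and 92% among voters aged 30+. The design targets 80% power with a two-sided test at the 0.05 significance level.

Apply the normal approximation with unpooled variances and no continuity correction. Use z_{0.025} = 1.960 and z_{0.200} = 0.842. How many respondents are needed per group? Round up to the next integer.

n = 148 per group

n = (z_{α/2} + z_β)² · [p₁(1−p₁) + p₂(1−p₂)] / (p₁ − p₂)²
  = (1.960 + 0.842)² · (0.81·0.19 + 0.92·0.08) / (-0.11)²
  = (2.802)² · (0.1539 + 0.0736) / 0.0121
  = 7.8512 · 0.2275 / 0.0121
  = 147.62
Round up → n = 148 per group.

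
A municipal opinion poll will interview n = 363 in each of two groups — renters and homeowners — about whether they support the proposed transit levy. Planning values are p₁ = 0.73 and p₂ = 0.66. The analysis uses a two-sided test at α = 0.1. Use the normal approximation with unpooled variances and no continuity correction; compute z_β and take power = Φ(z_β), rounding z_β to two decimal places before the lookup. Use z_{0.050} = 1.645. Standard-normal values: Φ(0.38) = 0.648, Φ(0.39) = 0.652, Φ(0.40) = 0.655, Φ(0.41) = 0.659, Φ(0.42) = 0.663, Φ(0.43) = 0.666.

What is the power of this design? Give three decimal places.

z_β = |p₁−p₂|·√(n/[p₁q₁+p₂q₂]) − z_{α/2}
    = 0.07 · √(363/0.4215) − 1.645
    = 0.07 · 29.3464 − 1.645
    = 2.0542 − 1.645 = 0.4092 → 0.41
Power = Φ(0.41) = 0.659.

Power ≈ 0.659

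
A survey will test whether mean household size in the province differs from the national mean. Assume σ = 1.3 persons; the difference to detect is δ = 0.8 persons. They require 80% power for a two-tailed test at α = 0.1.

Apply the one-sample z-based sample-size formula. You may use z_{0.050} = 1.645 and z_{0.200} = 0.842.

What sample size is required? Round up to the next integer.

n = (z_{α/2} + z_β)² · σ² / δ²
  = (1.645 + 0.842)² · 1.3² / 0.8²
  = 6.1852 · 1.69 / 0.64
  = 16.33
Round up → n = 17.

n = 17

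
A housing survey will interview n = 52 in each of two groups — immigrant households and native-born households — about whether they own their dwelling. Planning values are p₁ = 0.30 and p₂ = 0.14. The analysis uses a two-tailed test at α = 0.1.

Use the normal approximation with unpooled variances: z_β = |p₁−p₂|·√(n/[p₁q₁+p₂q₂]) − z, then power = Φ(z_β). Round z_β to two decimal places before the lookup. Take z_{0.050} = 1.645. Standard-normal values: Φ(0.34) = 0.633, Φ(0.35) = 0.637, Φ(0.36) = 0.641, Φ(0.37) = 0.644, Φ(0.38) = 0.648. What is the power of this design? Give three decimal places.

Power ≈ 0.641

z_β = |p₁−p₂|·√(n/[p₁q₁+p₂q₂]) − z_{α/2}
    = 0.16 · √(52/0.3304) − 1.645
    = 0.16 · 12.5453 − 1.645
    = 2.0073 − 1.645 = 0.3623 → 0.36
Power = Φ(0.36) = 0.641.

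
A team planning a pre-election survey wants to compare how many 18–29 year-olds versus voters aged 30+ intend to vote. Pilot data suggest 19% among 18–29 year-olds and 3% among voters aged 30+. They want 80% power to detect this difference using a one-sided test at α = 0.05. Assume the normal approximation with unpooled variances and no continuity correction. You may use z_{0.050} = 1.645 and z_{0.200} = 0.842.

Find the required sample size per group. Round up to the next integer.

n = (z_α + z_β)² · [p₁(1−p₁) + p₂(1−p₂)] / (p₁ − p₂)²
  = (1.645 + 0.842)² · (0.19·0.81 + 0.03·0.97) / (0.16)²
  = (2.487)² · (0.1539 + 0.0291) / 0.0256
  = 6.1852 · 0.1830 / 0.0256
  = 44.21
Round up → n = 45 per group.

n = 45 per group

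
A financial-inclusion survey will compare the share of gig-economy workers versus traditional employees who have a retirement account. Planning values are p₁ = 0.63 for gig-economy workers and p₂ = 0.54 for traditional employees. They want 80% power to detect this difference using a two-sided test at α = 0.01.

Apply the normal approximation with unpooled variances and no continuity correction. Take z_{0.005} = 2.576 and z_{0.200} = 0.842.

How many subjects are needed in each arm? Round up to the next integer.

n = (z_{α/2} + z_β)² · [p₁(1−p₁) + p₂(1−p₂)] / (p₁ − p₂)²
  = (2.576 + 0.842)² · (0.63·0.37 + 0.54·0.46) / (0.09)²
  = (3.418)² · (0.2331 + 0.2484) / 0.0081
  = 11.6827 · 0.4815 / 0.0081
  = 694.47
Round up → n = 695 per group.

n = 695 per group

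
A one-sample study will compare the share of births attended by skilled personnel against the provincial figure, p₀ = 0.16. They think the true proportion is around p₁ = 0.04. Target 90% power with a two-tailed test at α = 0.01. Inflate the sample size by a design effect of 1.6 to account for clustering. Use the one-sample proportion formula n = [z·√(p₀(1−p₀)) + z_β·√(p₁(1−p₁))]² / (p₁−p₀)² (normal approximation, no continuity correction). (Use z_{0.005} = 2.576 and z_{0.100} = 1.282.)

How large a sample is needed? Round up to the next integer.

n = [z_{α/2}·√(p₀q₀) + z_β·√(p₁q₁)]² / (p₁ − p₀)²
  = [2.576·√(0.16·0.84) + 1.282·√(0.04·0.96)]² / (-0.12)²
  = [2.576·0.3666 + 1.282·0.1960]² / 0.0144
  = [1.1956]² / 0.0144
  = 99.27
Design effect: 1.6 × 99.27 = 158.83.
Round up → n = 159.

n = 159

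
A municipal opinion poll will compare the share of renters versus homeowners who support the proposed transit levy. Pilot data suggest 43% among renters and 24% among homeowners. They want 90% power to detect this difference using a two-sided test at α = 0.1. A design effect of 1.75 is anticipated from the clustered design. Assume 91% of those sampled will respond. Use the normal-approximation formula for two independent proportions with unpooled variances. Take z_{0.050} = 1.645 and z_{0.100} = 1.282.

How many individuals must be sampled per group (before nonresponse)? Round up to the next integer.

n = (z_{α/2} + z_β)² · [p₁(1−p₁) + p₂(1−p₂)] / (p₁ − p₂)²
  = (1.645 + 1.282)² · (0.43·0.57 + 0.24·0.76) / (0.19)²
  = (2.927)² · (0.2451 + 0.1824) / 0.0361
  = 8.5673 · 0.4275 / 0.0361
  = 101.46
Design effect: 1.75 × 101.46 = 177.55.
Adjust for 91% response: 177.55 / 0.91 = 195.11.
Round up → n = 196 per group.

n = 196 per group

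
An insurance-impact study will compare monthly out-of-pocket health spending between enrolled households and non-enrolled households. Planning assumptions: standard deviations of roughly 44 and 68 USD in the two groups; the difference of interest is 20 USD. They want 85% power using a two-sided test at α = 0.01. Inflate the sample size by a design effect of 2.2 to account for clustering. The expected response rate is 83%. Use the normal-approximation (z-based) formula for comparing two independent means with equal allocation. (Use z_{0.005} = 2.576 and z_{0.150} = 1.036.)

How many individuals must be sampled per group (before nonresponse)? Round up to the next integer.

n = 568 per group

n = (z_{α/2} + z_β)² · (σ₁² + σ₂²) / δ²
  = (2.576 + 1.036)² · (44² + 68² = 6560) / 20²
  = 13.0465 · 6560 / 400
  = 213.96
Design effect: 2.2 × 213.96 = 470.72.
Adjust for 83% response: 470.72 / 0.83 = 567.13.
Round up → n = 568 per group.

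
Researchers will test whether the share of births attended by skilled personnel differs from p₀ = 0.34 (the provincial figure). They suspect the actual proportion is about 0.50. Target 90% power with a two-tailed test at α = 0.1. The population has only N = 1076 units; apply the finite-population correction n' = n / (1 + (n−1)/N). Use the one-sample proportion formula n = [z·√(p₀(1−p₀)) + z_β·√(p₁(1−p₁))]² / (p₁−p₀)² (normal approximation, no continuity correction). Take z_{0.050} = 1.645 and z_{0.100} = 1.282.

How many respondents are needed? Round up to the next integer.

n = [z_{α/2}·√(p₀q₀) + z_β·√(p₁q₁)]² / (p₁ − p₀)²
  = [1.645·√(0.34·0.66) + 1.282·√(0.50·0.50)]² / (0.16)²
  = [1.645·0.4737 + 1.282·0.5000]² / 0.0256
  = [1.4203]² / 0.0256
  = 78.79
Finite-population correction (N = 1076): 78.79 / (1 + (78.79 − 1)/1076) = 73.48.
Round up → n = 74.

n = 74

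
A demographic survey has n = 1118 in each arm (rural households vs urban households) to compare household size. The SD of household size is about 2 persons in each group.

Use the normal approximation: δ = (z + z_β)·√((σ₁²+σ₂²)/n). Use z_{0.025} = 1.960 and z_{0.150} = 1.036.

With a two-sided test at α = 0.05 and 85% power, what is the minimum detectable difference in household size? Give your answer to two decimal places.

Minimum detectable difference ≈ 0.25 persons

δ = (z_{α/2} + z_β) · √((σ₁²+σ₂²)/n)
  = (1.960 + 1.036) · √(8/1118)
  = 2.996 · √0.00716
  = 2.996 · 0.0846
  = 0.2534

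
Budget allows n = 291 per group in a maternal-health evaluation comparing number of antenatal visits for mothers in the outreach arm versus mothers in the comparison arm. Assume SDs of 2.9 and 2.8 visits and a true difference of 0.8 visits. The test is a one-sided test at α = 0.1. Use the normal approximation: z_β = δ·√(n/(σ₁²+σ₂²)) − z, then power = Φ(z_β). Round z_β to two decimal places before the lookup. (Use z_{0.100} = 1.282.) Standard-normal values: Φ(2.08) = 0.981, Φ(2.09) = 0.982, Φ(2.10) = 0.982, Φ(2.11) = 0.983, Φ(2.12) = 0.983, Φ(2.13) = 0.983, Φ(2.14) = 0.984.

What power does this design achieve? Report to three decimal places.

Power ≈ 0.982

z_β = δ·√(n/(σ₁²+σ₂²)) − z_α
    = 0.8 · √(291/16.25) − 1.282
    = 0.8 · 4.23175 − 1.282
    = 3.3854 − 1.282 = 2.1034 → 2.10
Power = Φ(2.10) = 0.982.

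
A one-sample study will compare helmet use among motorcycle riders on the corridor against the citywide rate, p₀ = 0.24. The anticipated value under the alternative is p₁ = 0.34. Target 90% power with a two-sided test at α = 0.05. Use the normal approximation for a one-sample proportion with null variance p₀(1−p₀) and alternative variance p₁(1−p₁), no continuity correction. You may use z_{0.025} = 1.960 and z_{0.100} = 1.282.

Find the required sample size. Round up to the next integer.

n = 209

n = [z_{α/2}·√(p₀q₀) + z_β·√(p₁q₁)]² / (p₁ − p₀)²
  = [1.960·√(0.24·0.76) + 1.282·√(0.34·0.66)]² / (0.10)²
  = [1.960·0.4271 + 1.282·0.4737]² / 0.0100
  = [1.4444]² / 0.0100
  = 208.62
Round up → n = 209.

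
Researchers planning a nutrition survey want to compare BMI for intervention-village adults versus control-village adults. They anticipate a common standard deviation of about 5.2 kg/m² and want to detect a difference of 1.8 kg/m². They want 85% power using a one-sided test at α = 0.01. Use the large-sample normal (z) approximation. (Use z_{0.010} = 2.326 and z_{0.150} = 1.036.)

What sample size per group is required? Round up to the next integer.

n = (z_α + z_β)² · (σ₁² + σ₂²) / δ²
  = (2.326 + 1.036)² · (2·5.2² = 54.08) / 1.8²
  = 11.3030 · 54.08 / 3.24
  = 188.66
Round up → n = 189 per group.

n = 189 per group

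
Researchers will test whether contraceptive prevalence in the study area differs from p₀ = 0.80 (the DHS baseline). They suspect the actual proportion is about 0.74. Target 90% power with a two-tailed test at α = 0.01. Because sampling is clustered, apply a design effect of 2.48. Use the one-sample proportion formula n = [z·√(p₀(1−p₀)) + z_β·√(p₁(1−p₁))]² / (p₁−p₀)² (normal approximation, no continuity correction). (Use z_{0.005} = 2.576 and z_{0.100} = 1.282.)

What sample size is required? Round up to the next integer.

n = 1748

n = [z_{α/2}·√(p₀q₀) + z_β·√(p₁q₁)]² / (p₁ − p₀)²
  = [2.576·√(0.80·0.20) + 1.282·√(0.74·0.26)]² / (-0.06)²
  = [2.576·0.4000 + 1.282·0.4386]² / 0.0036
  = [1.5927]² / 0.0036
  = 704.66
Design effect: 2.48 × 704.66 = 1747.56.
Round up → n = 1748.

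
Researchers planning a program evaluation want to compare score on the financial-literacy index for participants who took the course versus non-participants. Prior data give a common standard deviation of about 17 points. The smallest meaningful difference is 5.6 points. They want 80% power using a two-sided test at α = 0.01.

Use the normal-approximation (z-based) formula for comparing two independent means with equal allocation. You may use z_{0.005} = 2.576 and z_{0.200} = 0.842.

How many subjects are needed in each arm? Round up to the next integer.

n = (z_{α/2} + z_β)² · (σ₁² + σ₂²) / δ²
  = (2.576 + 0.842)² · (2·17² = 578) / 5.6²
  = 11.6827 · 578 / 31.36
  = 215.33
Round up → n = 216 per group.

n = 216 per group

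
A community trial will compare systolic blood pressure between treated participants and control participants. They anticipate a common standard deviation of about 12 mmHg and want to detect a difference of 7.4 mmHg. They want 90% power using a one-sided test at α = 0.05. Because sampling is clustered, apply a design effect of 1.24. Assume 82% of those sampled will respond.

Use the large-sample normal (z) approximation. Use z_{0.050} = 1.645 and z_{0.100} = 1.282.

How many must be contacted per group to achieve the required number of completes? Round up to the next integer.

n = 69 per group

n = (z_α + z_β)² · (σ₁² + σ₂²) / δ²
  = (1.645 + 1.282)² · (2·12² = 288) / 7.4²
  = 8.5673 · 288 / 54.76
  = 45.06
Design effect: 1.24 × 45.06 = 55.87.
Adjust for 82% response: 55.87 / 0.82 = 68.14.
Round up → n = 69 per group.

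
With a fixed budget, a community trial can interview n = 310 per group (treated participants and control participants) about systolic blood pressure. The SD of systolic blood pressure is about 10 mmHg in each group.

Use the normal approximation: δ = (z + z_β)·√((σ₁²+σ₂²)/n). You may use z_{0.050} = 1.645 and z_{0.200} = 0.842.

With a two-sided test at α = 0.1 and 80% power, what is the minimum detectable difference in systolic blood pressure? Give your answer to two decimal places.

Minimum detectable difference ≈ 2.00 mmHg

δ = (z_{α/2} + z_β) · √((σ₁²+σ₂²)/n)
  = (1.645 + 0.842) · √(200/310)
  = 2.487 · √0.64516
  = 2.487 · 0.8032
  = 1.9976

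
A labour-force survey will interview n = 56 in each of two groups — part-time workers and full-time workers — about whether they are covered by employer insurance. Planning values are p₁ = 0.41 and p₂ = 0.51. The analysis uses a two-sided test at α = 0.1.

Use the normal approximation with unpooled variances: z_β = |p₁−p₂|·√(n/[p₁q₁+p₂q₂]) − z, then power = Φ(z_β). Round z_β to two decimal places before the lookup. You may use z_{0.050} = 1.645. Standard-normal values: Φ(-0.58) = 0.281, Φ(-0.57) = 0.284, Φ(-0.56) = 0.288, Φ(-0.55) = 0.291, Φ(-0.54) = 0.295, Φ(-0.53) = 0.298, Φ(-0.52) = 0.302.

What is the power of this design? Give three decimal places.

z_β = |p₁−p₂|·√(n/[p₁q₁+p₂q₂]) − z_{α/2}
    = 0.10 · √(56/0.4918) − 1.645
    = 0.10 · 10.6709 − 1.645
    = 1.0671 − 1.645 = -0.5779 → -0.58
Power = Φ(-0.58) = 0.281.

Power ≈ 0.281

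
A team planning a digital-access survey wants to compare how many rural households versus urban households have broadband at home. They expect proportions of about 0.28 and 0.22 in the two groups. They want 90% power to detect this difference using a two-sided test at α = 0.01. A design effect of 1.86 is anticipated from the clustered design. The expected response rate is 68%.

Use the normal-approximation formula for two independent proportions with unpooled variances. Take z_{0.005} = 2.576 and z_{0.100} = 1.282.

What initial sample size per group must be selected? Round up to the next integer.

n = 4221 per group

n = (z_{α/2} + z_β)² · [p₁(1−p₁) + p₂(1−p₂)] / (p₁ − p₂)²
  = (2.576 + 1.282)² · (0.28·0.72 + 0.22·0.78) / (0.06)²
  = (3.858)² · (0.2016 + 0.1716) / 0.0036
  = 14.8842 · 0.3732 / 0.0036
  = 1542.99
Design effect: 1.86 × 1542.99 = 2869.96.
Adjust for 68% response: 2869.96 / 0.68 = 4220.54.
Round up → n = 4221 per group.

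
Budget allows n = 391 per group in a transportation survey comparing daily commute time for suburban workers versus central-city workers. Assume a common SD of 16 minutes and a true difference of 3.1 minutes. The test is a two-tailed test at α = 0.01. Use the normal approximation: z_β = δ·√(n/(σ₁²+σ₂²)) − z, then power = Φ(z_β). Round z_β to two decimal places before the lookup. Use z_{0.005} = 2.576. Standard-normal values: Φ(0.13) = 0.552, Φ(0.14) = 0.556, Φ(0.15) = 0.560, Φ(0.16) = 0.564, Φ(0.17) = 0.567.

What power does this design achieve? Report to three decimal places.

Power ≈ 0.552

z_β = δ·√(n/(σ₁²+σ₂²)) − z_{α/2}
    = 3.1 · √(391/512) − 2.576
    = 3.1 · 0.87388 − 2.576
    = 2.7090 − 2.576 = 0.1330 → 0.13
Power = Φ(0.13) = 0.552.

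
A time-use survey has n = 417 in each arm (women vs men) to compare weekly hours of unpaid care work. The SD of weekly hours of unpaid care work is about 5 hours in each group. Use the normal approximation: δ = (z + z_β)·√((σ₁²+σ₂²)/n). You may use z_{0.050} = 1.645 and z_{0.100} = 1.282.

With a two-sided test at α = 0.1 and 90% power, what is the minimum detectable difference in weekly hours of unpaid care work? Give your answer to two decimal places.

Minimum detectable difference ≈ 1.01 hours

δ = (z_{α/2} + z_β) · √((σ₁²+σ₂²)/n)
  = (1.645 + 1.282) · √(50/417)
  = 2.927 · √0.1199
  = 2.927 · 0.3463
  = 1.0135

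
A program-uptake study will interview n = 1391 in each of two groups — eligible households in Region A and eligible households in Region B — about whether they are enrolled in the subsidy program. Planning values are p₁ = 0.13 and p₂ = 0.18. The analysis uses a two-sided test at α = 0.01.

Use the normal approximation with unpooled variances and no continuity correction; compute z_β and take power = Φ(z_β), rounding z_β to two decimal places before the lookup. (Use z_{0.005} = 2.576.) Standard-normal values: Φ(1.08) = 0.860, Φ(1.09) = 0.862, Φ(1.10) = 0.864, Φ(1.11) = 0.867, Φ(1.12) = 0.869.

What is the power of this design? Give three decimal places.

Power ≈ 0.860

z_β = |p₁−p₂|·√(n/[p₁q₁+p₂q₂]) − z_{α/2}
    = 0.05 · √(1391/0.2607) − 2.576
    = 0.05 · 73.0454 − 2.576
    = 3.6523 − 2.576 = 1.0763 → 1.08
Power = Φ(1.08) = 0.860.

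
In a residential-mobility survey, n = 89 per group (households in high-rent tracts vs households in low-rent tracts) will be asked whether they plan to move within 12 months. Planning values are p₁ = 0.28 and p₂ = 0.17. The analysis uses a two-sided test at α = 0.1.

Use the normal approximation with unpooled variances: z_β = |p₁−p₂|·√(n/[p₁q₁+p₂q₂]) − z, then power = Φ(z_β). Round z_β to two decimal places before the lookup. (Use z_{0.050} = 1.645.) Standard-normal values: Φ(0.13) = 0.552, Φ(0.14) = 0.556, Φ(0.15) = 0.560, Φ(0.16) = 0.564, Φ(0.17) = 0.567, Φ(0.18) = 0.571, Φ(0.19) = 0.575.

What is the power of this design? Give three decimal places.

Power ≈ 0.552

z_β = |p₁−p₂|·√(n/[p₁q₁+p₂q₂]) − z_{α/2}
    = 0.11 · √(89/0.3427) − 1.645
    = 0.11 · 16.1153 − 1.645
    = 1.7727 − 1.645 = 0.1277 → 0.13
Power = Φ(0.13) = 0.552.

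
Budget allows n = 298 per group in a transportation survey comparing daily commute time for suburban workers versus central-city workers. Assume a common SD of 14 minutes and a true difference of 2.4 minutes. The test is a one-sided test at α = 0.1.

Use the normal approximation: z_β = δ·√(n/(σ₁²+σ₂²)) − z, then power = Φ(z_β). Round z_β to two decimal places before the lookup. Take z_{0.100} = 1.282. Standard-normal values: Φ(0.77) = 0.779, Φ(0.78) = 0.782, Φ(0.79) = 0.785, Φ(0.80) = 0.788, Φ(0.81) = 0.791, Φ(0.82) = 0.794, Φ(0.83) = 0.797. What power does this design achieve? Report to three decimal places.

Power ≈ 0.791

z_β = δ·√(n/(σ₁²+σ₂²)) − z_α
    = 2.4 · √(298/392) − 1.282
    = 2.4 · 0.87190 − 1.282
    = 2.0926 − 1.282 = 0.8106 → 0.81
Power = Φ(0.81) = 0.791.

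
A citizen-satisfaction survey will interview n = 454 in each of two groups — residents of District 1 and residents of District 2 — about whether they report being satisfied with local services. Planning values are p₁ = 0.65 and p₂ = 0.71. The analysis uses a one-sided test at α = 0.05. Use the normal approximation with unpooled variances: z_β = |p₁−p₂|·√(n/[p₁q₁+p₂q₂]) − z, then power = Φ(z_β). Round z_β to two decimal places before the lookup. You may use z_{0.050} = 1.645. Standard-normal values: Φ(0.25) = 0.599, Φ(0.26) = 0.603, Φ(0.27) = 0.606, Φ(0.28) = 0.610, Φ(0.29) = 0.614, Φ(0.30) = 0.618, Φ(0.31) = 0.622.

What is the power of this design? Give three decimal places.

Power ≈ 0.618

z_β = |p₁−p₂|·√(n/[p₁q₁+p₂q₂]) − z_α
    = 0.06 · √(454/0.4334) − 1.645
    = 0.06 · 32.3656 − 1.645
    = 1.9419 − 1.645 = 0.2969 → 0.30
Power = Φ(0.30) = 0.618.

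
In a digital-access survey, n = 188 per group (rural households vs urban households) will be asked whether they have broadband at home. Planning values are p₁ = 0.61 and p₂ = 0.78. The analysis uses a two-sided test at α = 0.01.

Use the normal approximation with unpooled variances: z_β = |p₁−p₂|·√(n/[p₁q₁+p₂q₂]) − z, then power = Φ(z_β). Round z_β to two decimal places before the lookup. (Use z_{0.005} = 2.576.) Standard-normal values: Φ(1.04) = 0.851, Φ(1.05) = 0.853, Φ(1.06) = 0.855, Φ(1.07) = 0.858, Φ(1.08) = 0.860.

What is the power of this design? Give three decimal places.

z_β = |p₁−p₂|·√(n/[p₁q₁+p₂q₂]) − z_{α/2}
    = 0.17 · √(188/0.4095) − 2.576
    = 0.17 · 21.4265 − 2.576
    = 3.6425 − 2.576 = 1.0665 → 1.07
Power = Φ(1.07) = 0.858.

Power ≈ 0.858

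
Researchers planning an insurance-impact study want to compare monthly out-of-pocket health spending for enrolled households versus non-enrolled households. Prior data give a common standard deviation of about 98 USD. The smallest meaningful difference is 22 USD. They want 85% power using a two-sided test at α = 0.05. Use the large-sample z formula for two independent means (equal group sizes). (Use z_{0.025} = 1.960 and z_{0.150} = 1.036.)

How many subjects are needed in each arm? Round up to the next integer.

n = 357 per group

n = (z_{α/2} + z_β)² · (σ₁² + σ₂²) / δ²
  = (1.960 + 1.036)² · (2·98² = 19208) / 22²
  = 8.9760 · 19208 / 484
  = 356.22
Round up → n = 357 per group.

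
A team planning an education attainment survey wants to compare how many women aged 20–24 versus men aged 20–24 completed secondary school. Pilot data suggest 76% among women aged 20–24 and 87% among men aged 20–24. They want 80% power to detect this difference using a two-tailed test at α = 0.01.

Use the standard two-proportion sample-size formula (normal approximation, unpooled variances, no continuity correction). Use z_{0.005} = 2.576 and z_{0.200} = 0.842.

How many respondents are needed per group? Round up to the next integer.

n = (z_{α/2} + z_β)² · [p₁(1−p₁) + p₂(1−p₂)] / (p₁ − p₂)²
  = (2.576 + 0.842)² · (0.76·0.24 + 0.87·0.13) / (-0.11)²
  = (3.418)² · (0.1824 + 0.1131) / 0.0121
  = 11.6827 · 0.2955 / 0.0121
  = 285.31
Round up → n = 286 per group.

n = 286 per group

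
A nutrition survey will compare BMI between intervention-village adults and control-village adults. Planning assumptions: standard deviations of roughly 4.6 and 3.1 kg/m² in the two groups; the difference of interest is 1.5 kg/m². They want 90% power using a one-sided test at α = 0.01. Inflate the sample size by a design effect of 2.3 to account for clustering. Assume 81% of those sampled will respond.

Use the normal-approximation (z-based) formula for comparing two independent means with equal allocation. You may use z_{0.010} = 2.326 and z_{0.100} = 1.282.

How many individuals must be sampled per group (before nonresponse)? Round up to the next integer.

n = (z_α + z_β)² · (σ₁² + σ₂²) / δ²
  = (2.326 + 1.282)² · (4.6² + 3.1² = 30.77) / 1.5²
  = 13.0177 · 30.77 / 2.25
  = 178.02
Design effect: 2.3 × 178.02 = 409.45.
Adjust for 81% response: 409.45 / 0.81 = 505.50.
Round up → n = 506 per group.

n = 506 per group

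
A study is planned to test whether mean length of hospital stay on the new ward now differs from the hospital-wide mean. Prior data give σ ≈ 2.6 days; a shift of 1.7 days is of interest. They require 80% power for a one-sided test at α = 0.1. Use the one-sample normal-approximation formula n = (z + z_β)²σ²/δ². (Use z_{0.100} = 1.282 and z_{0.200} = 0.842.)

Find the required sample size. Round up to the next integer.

n = (z_α + z_β)² · σ² / δ²
  = (1.282 + 0.842)² · 2.6² / 1.7²
  = 4.5114 · 6.76 / 2.89
  = 10.55
Round up → n = 11.

n = 11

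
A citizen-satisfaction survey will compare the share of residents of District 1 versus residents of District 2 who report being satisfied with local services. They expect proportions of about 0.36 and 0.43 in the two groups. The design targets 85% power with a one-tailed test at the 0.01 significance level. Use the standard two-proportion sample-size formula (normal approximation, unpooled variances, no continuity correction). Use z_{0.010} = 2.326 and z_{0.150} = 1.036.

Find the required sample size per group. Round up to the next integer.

n = 1097 per group

n = (z_α + z_β)² · [p₁(1−p₁) + p₂(1−p₂)] / (p₁ − p₂)²
  = (2.326 + 1.036)² · (0.36·0.64 + 0.43·0.57) / (-0.07)²
  = (3.362)² · (0.2304 + 0.2451) / 0.0049
  = 11.3030 · 0.4755 / 0.0049
  = 1096.86
Round up → n = 1097 per group.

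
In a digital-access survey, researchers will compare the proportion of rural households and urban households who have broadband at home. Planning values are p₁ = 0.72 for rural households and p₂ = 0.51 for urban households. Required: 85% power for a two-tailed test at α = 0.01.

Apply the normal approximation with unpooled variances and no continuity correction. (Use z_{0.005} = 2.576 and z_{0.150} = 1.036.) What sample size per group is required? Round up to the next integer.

n = (z_{α/2} + z_β)² · [p₁(1−p₁) + p₂(1−p₂)] / (p₁ − p₂)²
  = (2.576 + 1.036)² · (0.72·0.28 + 0.51·0.49) / (0.21)²
  = (3.612)² · (0.2016 + 0.2499) / 0.0441
  = 13.0465 · 0.4515 / 0.0441
  = 133.57
Round up → n = 134 per group.

n = 134 per group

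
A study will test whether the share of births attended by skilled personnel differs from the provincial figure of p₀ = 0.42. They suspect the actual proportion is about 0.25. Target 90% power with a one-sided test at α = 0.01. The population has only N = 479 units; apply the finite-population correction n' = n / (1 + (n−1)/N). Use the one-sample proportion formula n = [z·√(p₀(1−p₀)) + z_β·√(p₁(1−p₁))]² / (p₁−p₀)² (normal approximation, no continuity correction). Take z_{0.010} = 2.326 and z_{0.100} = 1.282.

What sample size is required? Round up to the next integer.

n = [z_α·√(p₀q₀) + z_β·√(p₁q₁)]² / (p₁ − p₀)²
  = [2.326·√(0.42·0.58) + 1.282·√(0.25·0.75)]² / (-0.17)²
  = [2.326·0.4936 + 1.282·0.4330]² / 0.0289
  = [1.7031]² / 0.0289
  = 100.37
Finite-population correction (N = 479): 100.37 / (1 + (100.37 − 1)/479) = 83.13.
Round up → n = 84.

n = 84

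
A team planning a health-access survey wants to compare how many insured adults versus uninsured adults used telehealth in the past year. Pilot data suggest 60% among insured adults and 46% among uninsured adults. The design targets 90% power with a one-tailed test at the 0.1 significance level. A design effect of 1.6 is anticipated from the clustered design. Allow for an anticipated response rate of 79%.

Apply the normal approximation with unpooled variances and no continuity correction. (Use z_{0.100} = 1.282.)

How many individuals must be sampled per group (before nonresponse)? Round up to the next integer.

n = 332 per group

n = (z_α + z_β)² · [p₁(1−p₁) + p₂(1−p₂)] / (p₁ − p₂)²
  = (1.282 + 1.282)² · (0.60·0.40 + 0.46·0.54) / (0.14)²
  = (2.564)² · (0.2400 + 0.2484) / 0.0196
  = 6.5741 · 0.4884 / 0.0196
  = 163.82
Design effect: 1.6 × 163.82 = 262.11.
Adjust for 79% response: 262.11 / 0.79 = 331.78.
Round up → n = 332 per group.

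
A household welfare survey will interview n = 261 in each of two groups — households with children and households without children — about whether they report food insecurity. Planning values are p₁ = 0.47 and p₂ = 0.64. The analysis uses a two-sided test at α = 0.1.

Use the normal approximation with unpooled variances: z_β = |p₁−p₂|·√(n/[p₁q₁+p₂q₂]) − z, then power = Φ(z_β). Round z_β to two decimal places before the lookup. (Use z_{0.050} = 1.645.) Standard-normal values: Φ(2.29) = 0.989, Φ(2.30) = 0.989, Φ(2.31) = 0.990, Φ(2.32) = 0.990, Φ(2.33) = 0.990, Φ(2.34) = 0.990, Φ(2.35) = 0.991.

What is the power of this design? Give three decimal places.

Power ≈ 0.990

z_β = |p₁−p₂|·√(n/[p₁q₁+p₂q₂]) − z_{α/2}
    = 0.17 · √(261/0.4795) − 1.645
    = 0.17 · 23.3306 − 1.645
    = 3.9662 − 1.645 = 2.3212 → 2.32
Power = Φ(2.32) = 0.990.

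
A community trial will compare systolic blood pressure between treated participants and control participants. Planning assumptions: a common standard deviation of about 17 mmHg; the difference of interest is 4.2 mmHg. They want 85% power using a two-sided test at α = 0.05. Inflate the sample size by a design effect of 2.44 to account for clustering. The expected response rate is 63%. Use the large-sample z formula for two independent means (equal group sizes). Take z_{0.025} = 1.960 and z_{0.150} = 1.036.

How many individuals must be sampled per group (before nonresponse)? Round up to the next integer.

n = (z_{α/2} + z_β)² · (σ₁² + σ₂²) / δ²
  = (1.960 + 1.036)² · (2·17² = 578) / 4.2²
  = 8.9760 · 578 / 17.64
  = 294.11
Design effect: 2.44 × 294.11 = 717.63.
Adjust for 63% response: 717.63 / 0.63 = 1139.10.
Round up → n = 1140 per group.

n = 1140 per group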